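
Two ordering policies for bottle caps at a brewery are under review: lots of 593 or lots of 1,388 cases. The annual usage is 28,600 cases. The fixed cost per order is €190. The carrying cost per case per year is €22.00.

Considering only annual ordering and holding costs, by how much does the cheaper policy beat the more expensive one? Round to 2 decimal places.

TC(Q) = (D/Q)S + (Q/2)H
TC(593) = (28,600/593)×190 + (593/2)×22 = €15,686.58
TC(1,388) = (28,600/1,388)×190 + (1,388/2)×22 = €19,182.99
Lots of 593 are cheaper by €3,496.41.

€3,496.41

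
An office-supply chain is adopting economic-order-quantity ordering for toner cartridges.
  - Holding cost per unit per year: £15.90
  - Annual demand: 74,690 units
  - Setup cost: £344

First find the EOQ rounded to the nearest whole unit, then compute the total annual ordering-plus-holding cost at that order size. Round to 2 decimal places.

2DS/H = 2·74,690·344/15.9 = 3,231,869.18
EOQ = √3,231,869.18 ≈ 1,797.74 → Q = 1,798 units
Annual ordering cost = (D/Q)·S = (74,690/1,798) × 344 = £14,289.97
Annual holding cost  = (Q/2)·H = (1,798/2) × 15.9 = £14,294.10
Total = £14,289.97 + £14,294.10 = £28,584.07

£28,584.07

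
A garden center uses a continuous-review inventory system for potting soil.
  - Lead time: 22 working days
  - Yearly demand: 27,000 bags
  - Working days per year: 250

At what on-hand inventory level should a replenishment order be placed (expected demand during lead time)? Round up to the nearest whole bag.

2,376 bags

Daily demand d = 27,000 / 250 = 108.000 bags/day
Demand during lead time = 108.000 × 22 = 2,376.00
Reorder point = 2,376.00 → round up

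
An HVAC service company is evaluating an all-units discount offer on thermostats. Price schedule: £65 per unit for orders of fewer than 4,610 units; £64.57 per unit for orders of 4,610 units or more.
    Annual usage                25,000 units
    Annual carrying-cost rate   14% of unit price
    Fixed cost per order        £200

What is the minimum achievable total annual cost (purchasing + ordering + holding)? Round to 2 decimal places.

£1,634,539.39

H₁ = 14%×£65 = £9.1000;  H₂ = 14%×£64.57 = £9.0398
EOQ₁ = √(2×25,000×200/9.1000) = 1,048.28  (< 4,610, feasible at tier 1)
EOQ₂ = √(2×25,000×200/9.0398) = 1,051.77  (< 4,610 → use Q = 4,610 at tier-2 price)
TC(tier 1 (EOQ₁), Q≈1,048.3) = £1,634,539.39
TC(tier 2, Q≈4,610.0) = £1,636,171.34
Minimum at tier 1 (EOQ₁): £1,634,539.39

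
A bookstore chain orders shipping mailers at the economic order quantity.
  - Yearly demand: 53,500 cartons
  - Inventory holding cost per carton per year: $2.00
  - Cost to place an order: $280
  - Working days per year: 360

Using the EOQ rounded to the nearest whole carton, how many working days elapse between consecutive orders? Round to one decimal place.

26.0 days

Optimal lot size Q* = (2 × 53,500 × $280 / $2)^½ ≈ 3,870.40 → Q = 3,870 cartons
Cycle time = (working days × Q)/D = (360 × 3,870) / 53,500 = 26.041 days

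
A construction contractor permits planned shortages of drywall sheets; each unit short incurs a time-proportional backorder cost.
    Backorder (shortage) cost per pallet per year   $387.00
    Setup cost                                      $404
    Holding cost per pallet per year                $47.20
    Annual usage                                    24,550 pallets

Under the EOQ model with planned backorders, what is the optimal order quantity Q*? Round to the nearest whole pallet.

687 pallets

Q* = √(2DS/H) · √((H + b)/b)
   = √(2 × 24,550 × 404 / 47.2) · √((47.2 + 387) / 387)
   = 648.277 × 1.0592 ≈ 686.67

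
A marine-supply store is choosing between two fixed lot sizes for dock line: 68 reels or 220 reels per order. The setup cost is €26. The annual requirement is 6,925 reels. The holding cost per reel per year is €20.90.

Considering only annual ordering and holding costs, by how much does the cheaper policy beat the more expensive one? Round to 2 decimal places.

For each Q, cost = (D/Q)·S + (Q/2)·H.
TC(68) = (6,925/68)×26 + (68/2)×20.9 = €3,358.39
TC(220) = (6,925/220)×26 + (220/2)×20.9 = €3,117.41
Cheaper: Q = 220.  Difference = €240.99

€240.99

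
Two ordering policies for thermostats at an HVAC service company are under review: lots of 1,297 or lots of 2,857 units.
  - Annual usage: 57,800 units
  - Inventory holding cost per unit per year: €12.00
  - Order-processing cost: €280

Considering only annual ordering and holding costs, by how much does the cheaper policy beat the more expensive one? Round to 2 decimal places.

€2,546.66

TC(Q) = (D/Q)S + (Q/2)H
TC(1,297) = (57,800/1,297)×280 + (1,297/2)×12 = €20,260.03
TC(2,857) = (57,800/2,857)×280 + (2,857/2)×12 = €22,806.68
Lots of 1,297 are cheaper by €2,546.66.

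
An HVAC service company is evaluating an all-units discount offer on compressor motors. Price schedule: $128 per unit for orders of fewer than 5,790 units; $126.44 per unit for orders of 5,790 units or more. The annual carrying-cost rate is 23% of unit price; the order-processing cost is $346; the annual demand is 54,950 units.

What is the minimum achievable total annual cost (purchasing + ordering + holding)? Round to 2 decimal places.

H₁ = 23%×$128 = $29.4400;  H₂ = 23%×$126.44 = $29.0812
EOQ₁ = √(2×54,950×346/29.4400) = 1,136.50  (< 5,790, feasible at tier 1)
EOQ₂ = √(2×54,950×346/29.0812) = 1,143.49  (< 5,790 → use Q = 5,790 at tier-2 price)
TC(tier 1 (EOQ₁), Q≈1,136.5) = $7,067,058.45
TC(tier 2, Q≈5,790.0) = $7,035,351.79
Minimum at tier 2: $7,035,351.79

$7,035,351.79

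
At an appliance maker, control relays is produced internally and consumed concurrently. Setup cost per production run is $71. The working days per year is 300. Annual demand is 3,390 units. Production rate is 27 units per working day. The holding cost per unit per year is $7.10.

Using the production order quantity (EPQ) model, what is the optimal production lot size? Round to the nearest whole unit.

341 units

Daily demand d = 3,390/300 = 11.300; p = 27; 1 − d/p = 0.58148
EPQ = √(2DS / (H(1 − d/p)))
    = √(2 × 3,390 × 71 / (7.1 × 0.58148)) ≈ 341.47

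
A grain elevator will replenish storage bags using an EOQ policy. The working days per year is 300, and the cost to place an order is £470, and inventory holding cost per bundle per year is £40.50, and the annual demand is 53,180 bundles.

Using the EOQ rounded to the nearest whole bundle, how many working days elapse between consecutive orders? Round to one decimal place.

6.3 days

2DS/H = 2·53,180·470/40.5 = 1,234,301.23
EOQ = √1,234,301.23 ≈ 1,110.99 → Q = 1,111 bundles
T = Q/D × 300 days = 1,111/53,180 × 300 = 6.267 days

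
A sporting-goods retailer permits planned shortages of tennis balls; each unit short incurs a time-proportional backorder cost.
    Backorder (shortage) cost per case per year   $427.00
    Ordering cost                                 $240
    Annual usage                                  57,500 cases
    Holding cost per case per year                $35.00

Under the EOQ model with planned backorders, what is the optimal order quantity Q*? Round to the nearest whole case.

924 cases

Basic EOQ = √(2·57,500·240/35) = 888.015
Backorder adjustment √((H+b)/b) = √((35+427)/427) = 1.0402
Q* = 888.015 × 1.0402 ≈ 923.69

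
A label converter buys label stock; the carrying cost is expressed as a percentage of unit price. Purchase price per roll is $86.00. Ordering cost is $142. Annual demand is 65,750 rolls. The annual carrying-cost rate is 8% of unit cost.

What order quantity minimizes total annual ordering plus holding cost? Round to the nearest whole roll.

1,647 rolls

Carrying cost H = $86 × 8% = $6.8800/roll/yr
2DS/H = 2·65,750·142/6.88 = 2,714,098.84
EOQ = √2,714,098.84 ≈ 1,647.45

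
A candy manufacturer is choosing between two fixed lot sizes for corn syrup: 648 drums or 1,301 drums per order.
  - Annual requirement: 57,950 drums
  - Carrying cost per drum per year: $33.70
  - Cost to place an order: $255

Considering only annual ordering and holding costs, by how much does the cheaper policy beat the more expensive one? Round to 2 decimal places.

$442.97

Annual cost at Q: ordering D·S/Q plus holding Q·H/2.
TC(648) = (57,950/648)×255 + (648/2)×33.7 = $33,723.20
TC(1,301) = (57,950/1,301)×255 + (1,301/2)×33.7 = $33,280.23
Cheaper: Q = 1,301.  Difference = $442.97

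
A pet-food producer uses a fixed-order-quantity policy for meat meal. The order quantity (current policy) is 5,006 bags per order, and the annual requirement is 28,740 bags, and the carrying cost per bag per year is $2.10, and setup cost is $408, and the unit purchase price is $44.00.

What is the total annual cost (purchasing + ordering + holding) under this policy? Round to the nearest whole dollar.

Ordering: D/Q × S = 28,740/5,006 × $408 = $2,342.37
Holding:  Q/2 × H = 5,006/2 × $2.1 = $5,256.30
Purchase cost = D·C = 28,740 × 44 = $1,264,560.00
Total = $2,342.37 + $5,256.30 + $1,264,560.00 = $1,272,158.67

$1,272,159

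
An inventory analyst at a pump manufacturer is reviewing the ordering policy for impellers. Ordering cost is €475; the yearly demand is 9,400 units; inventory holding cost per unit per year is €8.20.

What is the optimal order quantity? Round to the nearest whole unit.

EOQ = √(2DS/H) = √(2 × 9,400 × 475 / 8.2)
    = √(1,089,024.39) ≈ 1,043.56

1,044 units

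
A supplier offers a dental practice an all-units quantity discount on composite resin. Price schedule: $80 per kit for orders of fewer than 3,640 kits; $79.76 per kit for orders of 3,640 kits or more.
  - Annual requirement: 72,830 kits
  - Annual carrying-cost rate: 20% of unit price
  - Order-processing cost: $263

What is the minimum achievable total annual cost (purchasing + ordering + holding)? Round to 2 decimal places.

H₁ = 20%×$80 = $16.0000;  H₂ = 20%×$79.76 = $15.9520
EOQ₁ = √(2×72,830×263/16.0000) = 1,547.35  (< 3,640, feasible at tier 1)
EOQ₂ = √(2×72,830×263/15.9520) = 1,549.67  (< 3,640 → use Q = 3,640 at tier-2 price)
TC(tier 1 (EOQ₁), Q≈1,547.3) = $5,851,157.57
TC(tier 2, Q≈3,640.0) = $5,843,215.61
Minimum at tier 2: $5,843,215.61

$5,843,215.61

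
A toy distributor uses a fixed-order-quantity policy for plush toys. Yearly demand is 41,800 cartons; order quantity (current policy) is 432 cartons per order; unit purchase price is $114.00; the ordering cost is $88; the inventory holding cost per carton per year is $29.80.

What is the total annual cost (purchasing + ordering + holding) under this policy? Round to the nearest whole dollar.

Annual ordering cost = (D/Q)·S = (41,800/432) × 88 = $8,514.81
Annual holding cost  = (Q/2)·H = (432/2) × 29.8 = $6,436.80
Purchase cost = D·C = 41,800 × 114 = $4,765,200.00
Total = $8,514.81 + $6,436.80 + $4,765,200.00 = $4,780,151.61

$4,780,152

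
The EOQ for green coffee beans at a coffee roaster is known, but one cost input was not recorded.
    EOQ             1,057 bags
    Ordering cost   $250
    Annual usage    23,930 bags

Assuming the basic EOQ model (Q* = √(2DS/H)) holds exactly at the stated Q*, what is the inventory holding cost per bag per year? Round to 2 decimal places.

Since Q* = (2DS/H)^½, squaring gives Q*²·H = 2DS.
H = 2DS / Q² = 2 × 23,930 × 250 / 1,057² = 10.7093

$10.71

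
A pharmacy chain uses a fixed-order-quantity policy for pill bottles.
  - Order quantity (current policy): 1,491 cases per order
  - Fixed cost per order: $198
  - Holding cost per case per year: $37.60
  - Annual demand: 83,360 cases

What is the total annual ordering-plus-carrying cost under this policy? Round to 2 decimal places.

$39,100.74

Ordering: D/Q × S = 83,360/1,491 × $198 = $11,069.94
Holding:  Q/2 × H = 1,491/2 × $37.6 = $28,030.80
Total = $11,069.94 + $28,030.80 = $39,100.74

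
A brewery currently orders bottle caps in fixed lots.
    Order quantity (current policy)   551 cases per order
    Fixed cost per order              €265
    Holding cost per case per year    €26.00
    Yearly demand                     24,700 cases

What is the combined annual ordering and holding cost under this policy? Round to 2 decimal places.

Annual ordering cost = (D/Q)·S = (24,700/551) × 265 = €11,879.31
Annual holding cost  = (Q/2)·H = (551/2) × 26 = €7,163.00
Total = €11,879.31 + €7,163.00 = €19,042.31

€19,042.31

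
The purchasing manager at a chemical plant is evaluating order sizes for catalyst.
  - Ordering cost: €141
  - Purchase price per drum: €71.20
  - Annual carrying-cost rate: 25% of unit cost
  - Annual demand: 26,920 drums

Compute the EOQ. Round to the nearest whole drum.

Holding cost per drum per year: H = 25% × €71.2 = €17.8000
Optimal lot size Q* = (2 × 26,920 × €141 / €17.8)^½ ≈ 653.06

653 drums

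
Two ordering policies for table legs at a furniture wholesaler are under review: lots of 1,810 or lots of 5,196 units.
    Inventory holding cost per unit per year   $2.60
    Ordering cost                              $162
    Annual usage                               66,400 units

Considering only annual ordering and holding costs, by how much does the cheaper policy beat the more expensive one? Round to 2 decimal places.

For each Q, cost = (D/Q)·S + (Q/2)·H.
TC(1,810) = (66,400/1,810)×162 + (1,810/2)×2.6 = $8,295.98
TC(5,196) = (66,400/5,196)×162 + (5,196/2)×2.6 = $8,825.01
|ΔTC| = |$8,295.98 − $8,825.01| = $529.02

$529.02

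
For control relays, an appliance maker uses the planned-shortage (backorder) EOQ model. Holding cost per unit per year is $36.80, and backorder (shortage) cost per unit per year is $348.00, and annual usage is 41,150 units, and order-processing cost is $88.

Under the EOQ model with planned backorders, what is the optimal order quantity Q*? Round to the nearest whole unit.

466 units

Basic EOQ = √(2·41,150·88/36.8) = 443.626
Backorder adjustment √((H+b)/b) = √((36.8+348)/348) = 1.0515
Q* = 443.626 × 1.0515 ≈ 466.49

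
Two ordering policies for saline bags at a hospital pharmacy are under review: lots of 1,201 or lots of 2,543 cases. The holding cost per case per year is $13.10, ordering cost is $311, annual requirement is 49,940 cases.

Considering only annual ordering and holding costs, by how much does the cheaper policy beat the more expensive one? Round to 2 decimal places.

$1,965.58

TC(Q) = (D/Q)S + (Q/2)H
TC(1,201) = (49,940/1,201)×311 + (1,201/2)×13.1 = $20,798.56
TC(2,543) = (49,940/2,543)×311 + (2,543/2)×13.1 = $22,764.14
Lots of 1,201 are cheaper by $1,965.58.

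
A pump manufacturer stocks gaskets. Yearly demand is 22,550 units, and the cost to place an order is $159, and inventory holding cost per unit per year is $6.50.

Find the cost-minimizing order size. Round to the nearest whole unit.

1,050 units

EOQ = √(2DS/H) = √(2 × 22,550 × 159 / 6.5)
    = √(1,103,215.38) ≈ 1,050.34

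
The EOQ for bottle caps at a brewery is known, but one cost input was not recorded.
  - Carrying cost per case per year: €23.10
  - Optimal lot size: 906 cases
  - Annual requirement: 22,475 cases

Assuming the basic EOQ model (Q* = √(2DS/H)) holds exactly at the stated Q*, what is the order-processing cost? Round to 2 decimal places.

Since Q* = (2DS/H)^½, squaring gives Q*²·H = 2DS.
S = Q²H / (2D) = 906² × 23.1 / (2 × 22,475) = 421.8312

€421.83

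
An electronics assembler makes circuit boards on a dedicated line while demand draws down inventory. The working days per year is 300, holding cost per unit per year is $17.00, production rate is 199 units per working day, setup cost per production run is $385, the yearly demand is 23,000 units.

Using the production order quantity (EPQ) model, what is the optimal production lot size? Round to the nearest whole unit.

Daily demand d = 23,000/300 = 76.667; p = 199; 1 − d/p = 0.61474
EPQ = √(2DS / (H(1 − d/p)))
    = √(2 × 23,000 × 385 / (17 × 0.61474)) ≈ 1,301.78

1,302 units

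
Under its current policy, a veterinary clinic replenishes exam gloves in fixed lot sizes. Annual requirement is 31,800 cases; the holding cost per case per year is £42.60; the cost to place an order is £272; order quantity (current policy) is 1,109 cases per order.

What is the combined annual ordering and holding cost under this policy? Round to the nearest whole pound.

Ordering: D/Q × S = 31,800/1,109 × £272 = £7,799.46
Holding:  Q/2 × H = 1,109/2 × £42.6 = £23,621.70
Total = £7,799.46 + £23,621.70 = £31,421.16

£31,421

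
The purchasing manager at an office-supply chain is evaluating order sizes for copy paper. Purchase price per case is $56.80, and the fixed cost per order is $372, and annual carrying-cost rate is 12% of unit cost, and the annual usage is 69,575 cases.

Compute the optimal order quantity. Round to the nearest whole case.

2,756 cases

Holding cost per case per year: H = 12% × $56.8 = $6.8160
EOQ = √(2DS/H) = √(2 × 69,575 × 372 / 6.816)
    = √(7,594,454.23) ≈ 2,755.80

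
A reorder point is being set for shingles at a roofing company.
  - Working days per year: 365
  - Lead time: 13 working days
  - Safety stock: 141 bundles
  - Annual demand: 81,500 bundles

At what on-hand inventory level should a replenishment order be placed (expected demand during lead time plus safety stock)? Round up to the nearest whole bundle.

3,044 bundles

Daily demand d = 81,500 / 365 = 223.288 bundles/day
Demand during lead time = 223.288 × 13 = 2,902.74
Reorder point = 2,902.74 + 141 = 3,043.74 → round up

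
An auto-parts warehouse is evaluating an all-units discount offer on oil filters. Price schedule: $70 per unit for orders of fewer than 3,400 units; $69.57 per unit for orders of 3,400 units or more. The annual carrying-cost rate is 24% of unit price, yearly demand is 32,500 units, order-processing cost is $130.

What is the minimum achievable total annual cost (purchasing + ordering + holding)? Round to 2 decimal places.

H₁ = 24%×$70 = $16.8000;  H₂ = 24%×$69.57 = $16.6968
EOQ₁ = √(2×32,500×130/16.8000) = 709.21  (< 3,400, feasible at tier 1)
EOQ₂ = √(2×32,500×130/16.6968) = 711.40  (< 3,400 → use Q = 3,400 at tier-2 price)
TC(tier 1 (EOQ₁), Q≈709.2) = $2,286,914.70
TC(tier 2, Q≈3,400.0) = $2,290,652.21
Minimum at tier 1 (EOQ₁): $2,286,914.70

$2,286,914.70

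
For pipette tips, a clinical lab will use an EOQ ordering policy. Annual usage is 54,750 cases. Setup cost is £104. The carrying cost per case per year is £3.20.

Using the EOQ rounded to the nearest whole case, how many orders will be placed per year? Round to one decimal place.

29.0 orders per year

EOQ = √(2DS/H) = √(2 × 54,750 × 104 / 3.2)
    = √(3,558,750.00) ≈ 1,886.46 → Q = 1,886
N = D/Q = 54,750/1,886 ≈ 29.030 orders/yr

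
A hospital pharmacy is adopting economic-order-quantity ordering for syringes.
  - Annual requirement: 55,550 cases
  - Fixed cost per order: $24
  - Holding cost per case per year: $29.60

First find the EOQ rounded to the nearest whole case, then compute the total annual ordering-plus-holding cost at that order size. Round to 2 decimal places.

$8,884.00

Q* = √(2·D·S / H) = √(2·55,550·24 / 29.6) = √90,081.1 ≈ 300.14 → Q = 300 cases
Ordering: D/Q × S = 55,550/300 × $24 = $4,444.00
Holding:  Q/2 × H = 300/2 × $29.6 = $4,440.00
Total = $4,444.00 + $4,440.00 = $8,884.00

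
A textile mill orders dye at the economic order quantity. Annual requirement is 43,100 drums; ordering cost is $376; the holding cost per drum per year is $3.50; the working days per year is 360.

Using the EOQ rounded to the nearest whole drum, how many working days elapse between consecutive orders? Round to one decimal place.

Q* = √(2·D·S / H) = √(2·43,100·376 / 3.5) = √9,260,342.9 ≈ 3,043.08 → Q = 3,043 drums
Days between orders = 360 / (D/Q) = 360 / 14.164 ≈ 25.417

25.4 days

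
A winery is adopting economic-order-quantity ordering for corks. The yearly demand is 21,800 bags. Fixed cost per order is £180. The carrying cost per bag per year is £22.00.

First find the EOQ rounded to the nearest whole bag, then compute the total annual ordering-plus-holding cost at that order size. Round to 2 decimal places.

2DS/H = 2·21,800·180/22 = 356,727.27
EOQ = √356,727.27 ≈ 597.27 → Q = 597 bags
Ordering: D/Q × S = 21,800/597 × £180 = £6,572.86
Holding:  Q/2 × H = 597/2 × £22 = £6,567.00
Total = £6,572.86 + £6,567.00 = £13,139.86

£13,139.86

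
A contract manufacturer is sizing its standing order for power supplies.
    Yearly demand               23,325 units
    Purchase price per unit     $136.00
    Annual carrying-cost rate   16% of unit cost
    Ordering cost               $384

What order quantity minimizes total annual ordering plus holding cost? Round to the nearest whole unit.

Holding cost per unit per year: H = 16% × $136 = $21.7600
Optimal lot size Q* = (2 × 23,325 × $384 / $21.76)^½ ≈ 907.32

907 units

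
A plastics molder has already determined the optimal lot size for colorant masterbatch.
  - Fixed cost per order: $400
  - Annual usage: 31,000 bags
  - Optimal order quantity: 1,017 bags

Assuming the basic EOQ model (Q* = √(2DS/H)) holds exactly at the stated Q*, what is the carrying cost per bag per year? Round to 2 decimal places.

EOQ relation: Q² = 2DS/H, so rearrange for the unknown.
H = 2DS / Q² = 2 × 31,000 × 400 / 1,017² = 23.9778

$23.98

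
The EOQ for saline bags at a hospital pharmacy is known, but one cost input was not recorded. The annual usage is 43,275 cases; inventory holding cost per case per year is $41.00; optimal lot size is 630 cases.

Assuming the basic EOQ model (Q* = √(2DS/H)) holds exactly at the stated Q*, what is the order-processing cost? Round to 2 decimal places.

$188.02

From Q* = √(2DS/H) ⇒ Q*² = 2DS/H.
S = Q²H / (2D) = 630² × 41 / (2 × 43,275) = 188.0173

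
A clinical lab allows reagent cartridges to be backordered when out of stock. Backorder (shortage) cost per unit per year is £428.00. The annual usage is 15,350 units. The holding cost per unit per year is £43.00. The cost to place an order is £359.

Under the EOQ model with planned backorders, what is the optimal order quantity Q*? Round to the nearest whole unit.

Q* = √(2DS/H) · √((H + b)/b)
   = √(2 × 15,350 × 359 / 43) · √((43 + 428) / 428)
   = 506.270 × 1.0490 ≈ 531.09

531 units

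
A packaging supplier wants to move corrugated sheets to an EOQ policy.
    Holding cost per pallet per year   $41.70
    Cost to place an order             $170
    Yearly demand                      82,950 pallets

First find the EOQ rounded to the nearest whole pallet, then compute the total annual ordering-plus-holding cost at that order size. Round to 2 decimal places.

$34,293.81

EOQ = √(2DS/H) = √(2 × 82,950 × 170 / 41.7)
    = √(676,330.94) ≈ 822.39 → Q = 822 pallets
Orders/yr = 82,950/822 = 100.912; ordering cost = 100.912 × $170 = $17,155.11
Average inventory = 822/2 = 411; holding cost = 411 × $41.7 = $17,138.70
Total = $17,155.11 + $17,138.70 = $34,293.81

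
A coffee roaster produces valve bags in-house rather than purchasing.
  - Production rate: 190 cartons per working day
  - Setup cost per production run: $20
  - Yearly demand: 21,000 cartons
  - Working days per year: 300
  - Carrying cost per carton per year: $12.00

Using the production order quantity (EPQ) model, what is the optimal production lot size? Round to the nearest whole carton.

d = 21,000/300 = 70.0000 cartons/day;  effective holding cost H(1 − d/p) = 12·(1 − 70.0000/190) = 7.57895
Q* = √(2DS / H_eff) = √(2·21,000·20 / 7.57895) ≈ 332.92

333 cartons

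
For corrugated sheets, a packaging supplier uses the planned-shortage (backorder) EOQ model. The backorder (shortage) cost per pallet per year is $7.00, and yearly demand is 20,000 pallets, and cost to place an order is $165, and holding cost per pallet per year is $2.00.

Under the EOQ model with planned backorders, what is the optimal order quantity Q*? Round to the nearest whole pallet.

2,060 pallets

Q* = √(2DS/H) · √((H + b)/b)
   = √(2 × 20,000 × 165 / 2) · √((2 + 7) / 7)
   = 1,816.590 × 1.1339 ≈ 2,059.82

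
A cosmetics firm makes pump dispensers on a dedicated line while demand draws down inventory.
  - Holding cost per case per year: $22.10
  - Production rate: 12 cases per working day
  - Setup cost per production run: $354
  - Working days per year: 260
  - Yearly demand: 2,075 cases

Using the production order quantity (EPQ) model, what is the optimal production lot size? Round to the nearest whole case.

446 cases

d = 2,075/260 = 7.9808 cases/day;  effective holding cost H(1 − d/p) = 22.1·(1 − 7.9808/12) = 7.40208
Q* = √(2DS / H_eff) = √(2·2,075·354 / 7.40208) ≈ 445.50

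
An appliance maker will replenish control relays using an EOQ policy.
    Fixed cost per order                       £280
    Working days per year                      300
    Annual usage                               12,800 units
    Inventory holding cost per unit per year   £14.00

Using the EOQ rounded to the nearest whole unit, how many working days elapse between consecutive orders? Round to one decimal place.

Optimal lot size Q* = (2 × 12,800 × £280 / £14)^½ ≈ 715.54 → Q = 716 units
T = Q/D × 300 days = 716/12,800 × 300 = 16.781 days

16.8 days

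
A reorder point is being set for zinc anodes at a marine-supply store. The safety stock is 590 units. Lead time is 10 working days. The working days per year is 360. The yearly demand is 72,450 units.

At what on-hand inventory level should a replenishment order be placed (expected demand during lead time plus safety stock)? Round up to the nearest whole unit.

Daily demand d = 72,450 / 360 = 201.250 units/day
Demand during lead time = 201.250 × 10 = 2,012.50
Reorder point = 2,012.50 + 590 = 2,602.50 → round up

2,603 units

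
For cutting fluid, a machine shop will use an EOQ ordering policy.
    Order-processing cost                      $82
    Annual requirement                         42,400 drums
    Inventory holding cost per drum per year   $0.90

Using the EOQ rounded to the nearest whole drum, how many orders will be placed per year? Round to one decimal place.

EOQ = √(2DS/H) = √(2 × 42,400 × 82 / 0.9)
    = √(7,726,222.22) ≈ 2,779.61 → Q = 2,780
N = D/Q = 42,400/2,780 ≈ 15.252 orders/yr

15.3 orders per year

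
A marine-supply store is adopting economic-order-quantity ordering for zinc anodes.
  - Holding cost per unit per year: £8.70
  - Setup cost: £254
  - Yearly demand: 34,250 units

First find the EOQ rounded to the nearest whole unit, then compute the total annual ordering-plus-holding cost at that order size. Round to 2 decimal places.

2DS/H = 2·34,250·254/8.7 = 1,999,885.06
EOQ = √1,999,885.06 ≈ 1,414.17 → Q = 1,414 units
Annual ordering cost = (D/Q)·S = (34,250/1,414) × 254 = £6,152.40
Annual holding cost  = (Q/2)·H = (1,414/2) × 8.7 = £6,150.90
Total = £6,152.40 + £6,150.90 = £12,303.30

£12,303.30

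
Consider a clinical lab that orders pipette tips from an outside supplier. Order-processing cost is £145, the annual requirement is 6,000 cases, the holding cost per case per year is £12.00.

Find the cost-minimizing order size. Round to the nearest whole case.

381 cases

Optimal lot size Q* = (2 × 6,000 × £145 / £12)^½ ≈ 380.79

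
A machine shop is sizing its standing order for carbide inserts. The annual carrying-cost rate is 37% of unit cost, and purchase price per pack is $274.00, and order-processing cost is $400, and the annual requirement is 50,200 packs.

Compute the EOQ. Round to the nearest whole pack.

629 packs

H = i·C = 0.37 × $274 = $101.3800 per pack-year
Optimal lot size Q* = (2 × 50,200 × $400 / $101.38)^½ ≈ 629.39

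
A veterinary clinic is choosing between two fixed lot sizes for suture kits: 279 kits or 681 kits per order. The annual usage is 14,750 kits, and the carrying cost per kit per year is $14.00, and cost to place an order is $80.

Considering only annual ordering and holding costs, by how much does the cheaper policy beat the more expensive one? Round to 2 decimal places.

$317.36

For each Q, cost = (D/Q)·S + (Q/2)·H.
TC(279) = (14,750/279)×80 + (279/2)×14 = $6,182.39
TC(681) = (14,750/681)×80 + (681/2)×14 = $6,499.75
Lots of 279 are cheaper by $317.36.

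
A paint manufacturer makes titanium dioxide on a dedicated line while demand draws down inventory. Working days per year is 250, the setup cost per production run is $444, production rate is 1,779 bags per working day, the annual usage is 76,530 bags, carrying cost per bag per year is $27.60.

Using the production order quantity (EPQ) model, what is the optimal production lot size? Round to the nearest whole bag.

d = 76,530/250 = 306.1200 bags/day;  effective holding cost H(1 − d/p) = 27.6·(1 − 306.1200/1779) = 22.85075
Q* = √(2DS / H_eff) = √(2·76,530·444 / 22.85075) ≈ 1,724.54

1,725 bags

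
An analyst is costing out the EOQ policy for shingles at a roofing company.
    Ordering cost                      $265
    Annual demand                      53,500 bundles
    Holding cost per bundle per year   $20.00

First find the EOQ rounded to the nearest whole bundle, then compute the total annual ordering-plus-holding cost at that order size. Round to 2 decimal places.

$23,813.86

EOQ = √(2DS/H) = √(2 × 53,500 × 265 / 20)
    = √(1,417,750.00) ≈ 1,190.69 → Q = 1,191 bundles
Annual ordering cost = (D/Q)·S = (53,500/1,191) × 265 = $11,903.86
Annual holding cost  = (Q/2)·H = (1,191/2) × 20 = $11,910.00
Total = $11,903.86 + $11,910.00 = $23,813.86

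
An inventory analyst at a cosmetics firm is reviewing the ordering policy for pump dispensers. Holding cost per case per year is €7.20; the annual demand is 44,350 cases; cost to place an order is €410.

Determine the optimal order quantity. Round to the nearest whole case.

Q* = √(2·D·S / H) = √(2·44,350·410 / 7.2) = √5,050,972.2 ≈ 2,247.44

2,247 cases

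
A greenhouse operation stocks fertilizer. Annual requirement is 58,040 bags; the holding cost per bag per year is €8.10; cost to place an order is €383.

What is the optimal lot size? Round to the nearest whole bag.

Optimal lot size Q* = (2 × 58,040 × €383 / €8.1)^½ ≈ 2,342.80

2,343 bags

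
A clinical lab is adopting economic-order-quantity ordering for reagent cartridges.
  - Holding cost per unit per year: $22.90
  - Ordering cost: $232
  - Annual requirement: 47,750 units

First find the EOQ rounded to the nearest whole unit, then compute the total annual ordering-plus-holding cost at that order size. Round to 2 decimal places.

EOQ = √(2DS/H) = √(2 × 47,750 × 232 / 22.9)
    = √(967,510.92) ≈ 983.62 → Q = 984 units
Annual ordering cost = (D/Q)·S = (47,750/984) × 232 = $11,258.13
Annual holding cost  = (Q/2)·H = (984/2) × 22.9 = $11,266.80
Total = $11,258.13 + $11,266.80 = $22,524.93

$22,524.93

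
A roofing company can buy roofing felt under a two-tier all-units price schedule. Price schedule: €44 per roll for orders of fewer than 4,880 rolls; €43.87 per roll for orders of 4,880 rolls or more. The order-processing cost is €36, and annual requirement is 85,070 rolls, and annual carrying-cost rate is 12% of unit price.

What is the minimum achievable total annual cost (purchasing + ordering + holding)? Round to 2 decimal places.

H₁ = 12%×€44 = €5.2800;  H₂ = 12%×€43.87 = €5.2644
EOQ₁ = √(2×85,070×36/5.2800) = 1,077.05  (< 4,880, feasible at tier 1)
EOQ₂ = √(2×85,070×36/5.2644) = 1,078.65  (< 4,880 → use Q = 4,880 at tier-2 price)
TC(tier 1 (EOQ₁), Q≈1,077.1) = €3,748,766.85
TC(tier 2, Q≈4,880.0) = €3,745,493.60
Minimum at tier 2: €3,745,493.60

€3,745,493.60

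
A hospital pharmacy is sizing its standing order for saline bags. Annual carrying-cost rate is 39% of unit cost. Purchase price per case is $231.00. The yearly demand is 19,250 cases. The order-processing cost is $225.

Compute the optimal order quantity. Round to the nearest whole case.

310 cases

Carrying cost H = $231 × 39% = $90.0900/case/yr
2DS/H = 2·19,250·225/90.09 = 96,153.85
EOQ = √96,153.85 ≈ 310.09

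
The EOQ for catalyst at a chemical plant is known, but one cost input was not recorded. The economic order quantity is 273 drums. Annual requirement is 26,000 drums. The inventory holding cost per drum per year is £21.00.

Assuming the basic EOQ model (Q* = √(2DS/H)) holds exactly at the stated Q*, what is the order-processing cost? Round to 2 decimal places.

Since Q* = (2DS/H)^½, squaring gives Q*²·H = 2DS.
S = Q²H / (2D) = 273² × 21 / (2 × 26,000) = 30.0983

£30.10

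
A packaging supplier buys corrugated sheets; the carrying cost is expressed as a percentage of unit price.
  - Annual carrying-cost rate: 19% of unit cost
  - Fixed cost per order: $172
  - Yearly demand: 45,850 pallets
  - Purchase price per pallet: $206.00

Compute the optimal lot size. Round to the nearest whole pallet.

Carrying cost H = $206 × 19% = $39.1400/pallet/yr
Optimal lot size Q* = (2 × 45,850 × $172 / $39.14)^½ ≈ 634.80

635 pallets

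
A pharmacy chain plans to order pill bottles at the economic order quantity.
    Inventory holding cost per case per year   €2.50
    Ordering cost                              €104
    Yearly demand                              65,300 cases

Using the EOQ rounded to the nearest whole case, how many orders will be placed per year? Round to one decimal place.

28.0 orders per year

Optimal lot size Q* = (2 × 65,300 × €104 / €2.5)^½ ≈ 2,330.87 → Q = 2,331
N = D/Q = 65,300/2,331 ≈ 28.014 orders/yr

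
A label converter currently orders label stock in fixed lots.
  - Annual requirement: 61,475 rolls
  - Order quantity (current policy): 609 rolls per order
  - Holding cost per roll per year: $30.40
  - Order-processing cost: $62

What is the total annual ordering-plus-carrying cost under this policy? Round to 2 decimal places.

Ordering: D/Q × S = 61,475/609 × $62 = $6,258.54
Holding:  Q/2 × H = 609/2 × $30.4 = $9,256.80
Total = $6,258.54 + $9,256.80 = $15,515.34

$15,515.34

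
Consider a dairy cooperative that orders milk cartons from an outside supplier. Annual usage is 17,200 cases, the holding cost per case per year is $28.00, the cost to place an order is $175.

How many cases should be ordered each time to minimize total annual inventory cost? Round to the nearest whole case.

464 cases

Optimal lot size Q* = (2 × 17,200 × $175 / $28)^½ ≈ 463.68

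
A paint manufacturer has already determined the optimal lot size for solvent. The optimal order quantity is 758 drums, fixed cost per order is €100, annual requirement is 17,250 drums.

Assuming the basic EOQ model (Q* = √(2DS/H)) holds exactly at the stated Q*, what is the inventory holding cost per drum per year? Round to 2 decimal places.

€6.00

From Q* = √(2DS/H) ⇒ Q*² = 2DS/H.
H = 2DS / Q² = 2 × 17,250 × 100 / 758² = 6.0046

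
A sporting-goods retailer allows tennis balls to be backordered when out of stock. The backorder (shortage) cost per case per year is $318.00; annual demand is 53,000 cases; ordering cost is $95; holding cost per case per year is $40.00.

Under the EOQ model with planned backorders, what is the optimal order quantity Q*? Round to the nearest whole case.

Basic EOQ = √(2·53,000·95/40) = 501.747
Backorder adjustment √((H+b)/b) = √((40+318)/318) = 1.0610
Q* = 501.747 × 1.0610 ≈ 532.37

532 cases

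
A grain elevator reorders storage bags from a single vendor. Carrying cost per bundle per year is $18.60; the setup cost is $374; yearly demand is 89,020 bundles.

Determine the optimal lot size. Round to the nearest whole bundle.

EOQ = √(2DS/H) = √(2 × 89,020 × 374 / 18.6)
    = √(3,579,944.09) ≈ 1,892.07

1,892 bundles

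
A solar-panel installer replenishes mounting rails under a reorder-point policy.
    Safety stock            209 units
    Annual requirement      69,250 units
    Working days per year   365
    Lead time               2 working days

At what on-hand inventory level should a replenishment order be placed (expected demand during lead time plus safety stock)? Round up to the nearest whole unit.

589 units

Daily demand d = 69,250 / 365 = 189.726 units/day
Demand during lead time = 189.726 × 2 = 379.45
Reorder point = 379.45 + 209 = 588.45 → round up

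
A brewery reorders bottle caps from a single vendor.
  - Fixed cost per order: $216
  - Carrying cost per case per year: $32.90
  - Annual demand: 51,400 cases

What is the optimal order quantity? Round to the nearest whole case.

2DS/H = 2·51,400·216/32.9 = 674,917.93
EOQ = √674,917.93 ≈ 821.53

822 cases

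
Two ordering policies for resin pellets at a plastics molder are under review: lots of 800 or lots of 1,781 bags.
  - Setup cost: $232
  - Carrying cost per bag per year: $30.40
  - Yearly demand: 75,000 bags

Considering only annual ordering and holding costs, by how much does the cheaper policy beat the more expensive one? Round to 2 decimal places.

Annual cost at Q: ordering D·S/Q plus holding Q·H/2.
TC(800) = (75,000/800)×232 + (800/2)×30.4 = $33,910.00
TC(1,781) = (75,000/1,781)×232 + (1,781/2)×30.4 = $36,840.99
Lots of 800 are cheaper by $2,930.99.

$2,930.99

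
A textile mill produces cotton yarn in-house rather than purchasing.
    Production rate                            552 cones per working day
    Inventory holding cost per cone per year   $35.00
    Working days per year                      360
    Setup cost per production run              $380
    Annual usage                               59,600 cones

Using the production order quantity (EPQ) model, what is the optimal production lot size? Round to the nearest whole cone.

1,360 cones

Daily demand d = 59,600/360 = 165.556; p = 552; 1 − d/p = 0.70008
EPQ = √(2DS / (H(1 − d/p)))
    = √(2 × 59,600 × 380 / (35 × 0.70008)) ≈ 1,359.63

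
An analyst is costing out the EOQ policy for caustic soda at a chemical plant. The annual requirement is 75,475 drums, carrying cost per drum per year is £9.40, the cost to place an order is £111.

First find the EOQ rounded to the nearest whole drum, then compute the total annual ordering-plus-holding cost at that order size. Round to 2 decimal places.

Q* = √(2·D·S / H) = √(2·75,475·111 / 9.4) = √1,782,494.7 ≈ 1,335.10 → Q = 1,335 drums
Orders/yr = 75,475/1,335 = 56.536; ordering cost = 56.536 × £111 = £6,275.45
Average inventory = 1,335/2 = 667.5; holding cost = 667.5 × £9.4 = £6,274.50
Total = £6,275.45 + £6,274.50 = £12,549.95

£12,549.95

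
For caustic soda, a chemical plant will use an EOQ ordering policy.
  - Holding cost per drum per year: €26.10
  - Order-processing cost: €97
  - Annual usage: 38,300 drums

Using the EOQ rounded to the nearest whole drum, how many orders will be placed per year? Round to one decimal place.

71.7 orders per year

EOQ = √(2DS/H) = √(2 × 38,300 × 97 / 26.1)
    = √(284,681.99) ≈ 533.56 → Q = 534
Orders per year = D/Q = 38,300 / 534 = 71.723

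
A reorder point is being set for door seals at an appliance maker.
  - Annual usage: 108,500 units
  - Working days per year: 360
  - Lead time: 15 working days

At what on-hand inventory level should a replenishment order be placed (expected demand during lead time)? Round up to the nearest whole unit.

Daily demand d = 108,500 / 360 = 301.389 units/day
Demand during lead time = 301.389 × 15 = 4,520.83
Reorder point = 4,520.83 → round up

4,521 units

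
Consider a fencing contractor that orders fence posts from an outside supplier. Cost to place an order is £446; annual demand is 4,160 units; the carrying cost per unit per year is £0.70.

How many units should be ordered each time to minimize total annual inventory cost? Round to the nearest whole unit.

Q* = √(2·D·S / H) = √(2·4,160·446 / 0.7) = √5,301,028.6 ≈ 2,302.40

2,302 units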